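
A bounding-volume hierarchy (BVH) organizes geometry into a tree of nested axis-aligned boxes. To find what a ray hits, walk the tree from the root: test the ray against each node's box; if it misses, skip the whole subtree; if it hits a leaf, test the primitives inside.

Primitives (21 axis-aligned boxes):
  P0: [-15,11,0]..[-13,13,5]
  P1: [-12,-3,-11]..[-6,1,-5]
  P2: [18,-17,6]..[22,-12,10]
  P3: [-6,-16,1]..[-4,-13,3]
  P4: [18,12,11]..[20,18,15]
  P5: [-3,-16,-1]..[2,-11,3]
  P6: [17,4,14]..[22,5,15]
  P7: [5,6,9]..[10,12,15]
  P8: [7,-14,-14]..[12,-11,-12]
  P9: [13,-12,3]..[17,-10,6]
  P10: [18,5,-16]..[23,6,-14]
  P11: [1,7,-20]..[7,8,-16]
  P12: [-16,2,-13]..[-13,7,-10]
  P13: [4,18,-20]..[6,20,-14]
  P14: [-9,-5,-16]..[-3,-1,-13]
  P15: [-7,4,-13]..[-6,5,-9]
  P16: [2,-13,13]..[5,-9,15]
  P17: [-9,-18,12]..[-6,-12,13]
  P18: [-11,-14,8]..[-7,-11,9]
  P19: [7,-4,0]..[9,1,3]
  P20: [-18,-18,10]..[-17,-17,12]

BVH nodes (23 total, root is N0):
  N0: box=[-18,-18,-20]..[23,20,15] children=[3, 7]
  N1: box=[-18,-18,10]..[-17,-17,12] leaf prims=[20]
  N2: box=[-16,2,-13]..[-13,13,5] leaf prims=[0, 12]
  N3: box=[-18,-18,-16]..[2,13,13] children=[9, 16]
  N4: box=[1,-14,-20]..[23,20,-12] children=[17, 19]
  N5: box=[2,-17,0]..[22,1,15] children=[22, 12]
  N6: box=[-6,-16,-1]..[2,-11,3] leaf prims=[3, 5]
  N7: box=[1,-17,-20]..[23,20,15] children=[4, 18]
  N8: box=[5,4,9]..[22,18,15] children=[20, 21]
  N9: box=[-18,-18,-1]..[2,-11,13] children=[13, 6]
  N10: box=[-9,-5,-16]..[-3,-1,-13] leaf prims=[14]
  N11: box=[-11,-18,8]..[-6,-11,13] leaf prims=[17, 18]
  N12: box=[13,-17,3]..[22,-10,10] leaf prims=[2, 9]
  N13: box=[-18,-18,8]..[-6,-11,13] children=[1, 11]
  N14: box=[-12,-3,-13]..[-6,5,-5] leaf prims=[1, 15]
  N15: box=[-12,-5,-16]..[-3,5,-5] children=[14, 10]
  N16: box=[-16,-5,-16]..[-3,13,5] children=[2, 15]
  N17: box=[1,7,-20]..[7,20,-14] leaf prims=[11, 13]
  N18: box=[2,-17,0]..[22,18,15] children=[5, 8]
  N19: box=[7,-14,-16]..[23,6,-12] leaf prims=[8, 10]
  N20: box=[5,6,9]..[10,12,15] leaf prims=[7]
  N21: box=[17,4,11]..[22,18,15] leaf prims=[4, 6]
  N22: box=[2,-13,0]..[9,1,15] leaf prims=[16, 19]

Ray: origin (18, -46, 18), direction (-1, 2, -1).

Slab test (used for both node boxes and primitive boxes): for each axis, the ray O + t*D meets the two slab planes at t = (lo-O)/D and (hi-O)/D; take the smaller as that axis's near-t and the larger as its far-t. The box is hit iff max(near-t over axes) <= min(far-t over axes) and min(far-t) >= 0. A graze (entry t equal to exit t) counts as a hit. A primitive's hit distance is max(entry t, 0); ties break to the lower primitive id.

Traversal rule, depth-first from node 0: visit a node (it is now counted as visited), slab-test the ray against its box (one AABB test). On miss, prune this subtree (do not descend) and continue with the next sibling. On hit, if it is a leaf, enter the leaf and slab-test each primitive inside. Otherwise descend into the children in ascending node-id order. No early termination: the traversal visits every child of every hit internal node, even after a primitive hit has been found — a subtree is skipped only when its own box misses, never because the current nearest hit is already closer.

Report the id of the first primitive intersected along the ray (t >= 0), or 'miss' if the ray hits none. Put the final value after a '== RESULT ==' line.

Walk:
N0 x:[-5,36] y:[14,33] z:[3,38] -> hit [14,33], descend [3, 7]
  N3 x:[16,36] y:[14,59/2] z:[5,34] -> hit [16,59/2], descend [9, 16]
    N9 x:[16,36] y:[14,35/2] z:[5,19] -> hit [16,35/2], descend [6, 13]
      N6 x:[16,24] y:[15,35/2] z:[15,19] -> hit [16,35/2] leaf, test {P3(miss), P5@t=16}
      N13 x:[24,36] y:[14,35/2] z:[5,10] -> miss, prune
    N16 x:[21,34] y:[41/2,59/2] z:[13,34] -> hit [21,59/2], descend [2, 15]
      N2 x:[31,34] y:[24,59/2] z:[13,31] -> miss, prune
      N15 x:[21,30] y:[41/2,51/2] z:[23,34] -> hit [23,51/2], descend [10, 14]
        N10 x:[21,27] y:[41/2,45/2] z:[31,34] -> miss, prune
        N14 x:[24,30] y:[43/2,51/2] z:[23,31] -> hit [24,51/2] leaf, test {P1(miss), P15(miss)}
  N7 x:[-5,17] y:[29/2,33] z:[3,38] -> hit [29/2,17], descend [4, 18]
    N4 x:[-5,17] y:[16,33] z:[30,38] -> miss, prune
    N18 x:[-4,16] y:[29/2,32] z:[3,18] -> hit [29/2,16], descend [5, 8]
      N5 x:[-4,16] y:[29/2,47/2] z:[3,18] -> hit [29/2,16], descend [12, 22]
        N12 x:[-4,5] y:[29/2,18] z:[8,15] -> miss, prune
        N22 x:[9,16] y:[33/2,47/2] z:[3,18] -> miss, prune
      N8 x:[-4,13] y:[25,32] z:[3,9] -> miss, prune

Summary -> nodes [0, 3, 9, 6, 13, 16, 2, 15, 10, 14, 7, 4, 18, 5, 12, 22, 8]; box-tests=17; leaf-entries=2; first=P5

== RESULT ==
5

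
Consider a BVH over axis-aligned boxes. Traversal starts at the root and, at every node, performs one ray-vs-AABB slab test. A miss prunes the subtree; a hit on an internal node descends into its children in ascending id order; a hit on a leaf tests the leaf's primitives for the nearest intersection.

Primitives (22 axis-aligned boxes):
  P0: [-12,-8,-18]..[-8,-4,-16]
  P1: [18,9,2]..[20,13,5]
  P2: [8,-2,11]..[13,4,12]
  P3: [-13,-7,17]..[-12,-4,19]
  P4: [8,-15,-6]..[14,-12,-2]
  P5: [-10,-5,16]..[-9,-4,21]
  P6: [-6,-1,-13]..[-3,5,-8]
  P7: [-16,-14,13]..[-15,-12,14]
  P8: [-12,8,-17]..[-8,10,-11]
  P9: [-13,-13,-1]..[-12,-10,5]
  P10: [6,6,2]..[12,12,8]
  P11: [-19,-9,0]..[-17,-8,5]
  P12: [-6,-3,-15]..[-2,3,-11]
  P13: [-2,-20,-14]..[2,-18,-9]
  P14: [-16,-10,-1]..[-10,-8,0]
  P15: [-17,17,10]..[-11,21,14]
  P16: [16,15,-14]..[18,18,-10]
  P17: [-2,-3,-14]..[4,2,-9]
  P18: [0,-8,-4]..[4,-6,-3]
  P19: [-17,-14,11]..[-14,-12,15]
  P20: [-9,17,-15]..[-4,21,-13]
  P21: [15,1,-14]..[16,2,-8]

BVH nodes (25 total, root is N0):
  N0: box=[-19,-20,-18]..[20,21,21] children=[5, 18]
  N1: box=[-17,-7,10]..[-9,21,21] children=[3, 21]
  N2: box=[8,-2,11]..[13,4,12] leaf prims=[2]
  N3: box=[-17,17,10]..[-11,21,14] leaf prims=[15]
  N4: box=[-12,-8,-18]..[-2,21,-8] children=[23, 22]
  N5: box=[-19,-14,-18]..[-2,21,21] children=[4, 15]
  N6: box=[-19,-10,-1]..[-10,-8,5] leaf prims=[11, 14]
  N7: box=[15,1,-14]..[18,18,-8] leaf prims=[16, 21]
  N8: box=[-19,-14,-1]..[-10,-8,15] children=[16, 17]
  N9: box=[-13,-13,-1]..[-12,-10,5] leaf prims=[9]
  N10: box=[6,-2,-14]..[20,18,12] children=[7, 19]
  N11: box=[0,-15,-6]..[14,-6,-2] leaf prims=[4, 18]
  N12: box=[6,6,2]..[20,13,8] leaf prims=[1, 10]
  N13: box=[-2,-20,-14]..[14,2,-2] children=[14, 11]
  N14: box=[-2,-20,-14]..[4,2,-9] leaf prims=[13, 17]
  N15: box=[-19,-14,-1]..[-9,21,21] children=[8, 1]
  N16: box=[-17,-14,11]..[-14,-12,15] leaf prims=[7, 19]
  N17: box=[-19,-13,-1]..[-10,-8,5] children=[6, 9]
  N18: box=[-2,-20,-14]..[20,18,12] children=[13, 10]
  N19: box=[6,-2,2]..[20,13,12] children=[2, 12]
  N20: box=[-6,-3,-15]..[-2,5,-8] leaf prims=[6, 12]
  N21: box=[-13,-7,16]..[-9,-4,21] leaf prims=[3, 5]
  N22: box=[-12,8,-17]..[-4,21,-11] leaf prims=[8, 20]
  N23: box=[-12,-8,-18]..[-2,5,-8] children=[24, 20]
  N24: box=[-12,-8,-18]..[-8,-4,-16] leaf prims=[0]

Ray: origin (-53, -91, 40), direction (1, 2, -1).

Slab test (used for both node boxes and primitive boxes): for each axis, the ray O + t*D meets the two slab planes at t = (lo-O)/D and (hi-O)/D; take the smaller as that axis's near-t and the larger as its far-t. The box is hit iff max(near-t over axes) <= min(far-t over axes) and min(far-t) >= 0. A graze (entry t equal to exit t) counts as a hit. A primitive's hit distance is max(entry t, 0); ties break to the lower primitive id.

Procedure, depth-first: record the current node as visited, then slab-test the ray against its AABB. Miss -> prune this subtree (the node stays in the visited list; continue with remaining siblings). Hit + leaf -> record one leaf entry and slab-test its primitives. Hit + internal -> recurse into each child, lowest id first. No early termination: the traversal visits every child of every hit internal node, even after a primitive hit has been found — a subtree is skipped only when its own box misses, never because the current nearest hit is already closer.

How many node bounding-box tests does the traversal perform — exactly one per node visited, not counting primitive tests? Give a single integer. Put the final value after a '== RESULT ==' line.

Walk:
N0 x:[34,73] y:[71/2,56] z:[19,58] -> hit [71/2,56], descend [5, 18]
  N5 x:[34,51] y:[77/2,56] z:[19,58] -> hit [77/2,51], descend [4, 15]
    N4 x:[41,51] y:[83/2,56] z:[48,58] -> hit [48,51], descend [22, 23]
      N22 x:[41,49] y:[99/2,56] z:[51,57] -> miss, prune
      N23 x:[41,51] y:[83/2,48] z:[48,58] -> hit [48,48], descend [20, 24]
        N20 x:[47,51] y:[44,48] z:[48,55] -> hit [48,48] leaf, test {P6@t=48, P12(miss)}
        N24 x:[41,45] y:[83/2,87/2] z:[56,58] -> miss, prune
    N15 x:[34,44] y:[77/2,56] z:[19,41] -> hit [77/2,41], descend [1, 8]
      N1 x:[36,44] y:[42,56] z:[19,30] -> miss, prune
      N8 x:[34,43] y:[77/2,83/2] z:[25,41] -> hit [77/2,41], descend [16, 17]
        N16 x:[36,39] y:[77/2,79/2] z:[25,29] -> miss, prune
        N17 x:[34,43] y:[39,83/2] z:[35,41] -> hit [39,41], descend [6, 9]
          N6 x:[34,43] y:[81/2,83/2] z:[35,41] -> hit [81/2,41] leaf, test {P11(miss), P14@t=81/2}
          N9 x:[40,41] y:[39,81/2] z:[35,41] -> hit [40,81/2] leaf, test {P9@t=40}
  N18 x:[51,73] y:[71/2,109/2] z:[28,54] -> hit [51,54], descend [10, 13]
    N10 x:[59,73] y:[89/2,109/2] z:[28,54] -> miss, prune
    N13 x:[51,67] y:[71/2,93/2] z:[42,54] -> miss, prune

order=[0, 5, 4, 22, 23, 20, 24, 15, 1, 8, 16, 17, 6, 9, 18, 10, 13]  |boxes|=17  |leaves|=3  hit=P9

== RESULT ==
17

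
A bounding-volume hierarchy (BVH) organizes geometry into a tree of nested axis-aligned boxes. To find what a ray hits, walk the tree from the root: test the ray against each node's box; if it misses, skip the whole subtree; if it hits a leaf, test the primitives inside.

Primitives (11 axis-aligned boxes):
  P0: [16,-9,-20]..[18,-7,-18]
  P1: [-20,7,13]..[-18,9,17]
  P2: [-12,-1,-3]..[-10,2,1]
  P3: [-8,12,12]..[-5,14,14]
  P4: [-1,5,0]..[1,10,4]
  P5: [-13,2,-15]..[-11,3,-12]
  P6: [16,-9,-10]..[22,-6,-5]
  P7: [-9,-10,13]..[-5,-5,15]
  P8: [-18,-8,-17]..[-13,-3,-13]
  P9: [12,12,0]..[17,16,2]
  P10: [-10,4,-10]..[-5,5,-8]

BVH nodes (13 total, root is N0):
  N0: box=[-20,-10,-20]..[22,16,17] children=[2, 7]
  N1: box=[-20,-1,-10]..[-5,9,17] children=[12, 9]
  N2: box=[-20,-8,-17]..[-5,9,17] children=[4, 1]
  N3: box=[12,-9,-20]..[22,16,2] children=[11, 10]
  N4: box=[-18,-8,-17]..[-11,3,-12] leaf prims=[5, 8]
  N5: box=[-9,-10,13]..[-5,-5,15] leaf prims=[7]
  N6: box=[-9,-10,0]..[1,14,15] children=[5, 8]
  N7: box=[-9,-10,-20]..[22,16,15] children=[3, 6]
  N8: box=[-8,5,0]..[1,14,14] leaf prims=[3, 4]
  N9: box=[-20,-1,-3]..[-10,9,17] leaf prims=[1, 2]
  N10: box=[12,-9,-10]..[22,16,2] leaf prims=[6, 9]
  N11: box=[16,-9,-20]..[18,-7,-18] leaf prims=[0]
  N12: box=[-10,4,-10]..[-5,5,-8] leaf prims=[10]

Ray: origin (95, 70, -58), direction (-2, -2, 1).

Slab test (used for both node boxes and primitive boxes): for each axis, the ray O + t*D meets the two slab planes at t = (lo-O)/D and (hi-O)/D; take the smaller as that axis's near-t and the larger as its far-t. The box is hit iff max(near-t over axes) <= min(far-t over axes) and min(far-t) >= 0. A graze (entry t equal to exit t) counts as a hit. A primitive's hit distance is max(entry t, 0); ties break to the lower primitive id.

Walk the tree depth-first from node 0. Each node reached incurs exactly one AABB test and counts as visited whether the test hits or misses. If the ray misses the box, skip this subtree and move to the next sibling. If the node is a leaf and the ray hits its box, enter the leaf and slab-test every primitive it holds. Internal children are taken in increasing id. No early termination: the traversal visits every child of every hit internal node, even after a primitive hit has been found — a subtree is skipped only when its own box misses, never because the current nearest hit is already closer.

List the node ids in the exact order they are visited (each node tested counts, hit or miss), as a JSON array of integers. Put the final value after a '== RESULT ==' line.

Trace the traversal:
N0 x:[73/2,115/2] y:[27,40] z:[38,75] -> hit [38,40], descend [2, 7]
  N2 x:[50,115/2] y:[61/2,39] z:[41,75] -> miss, prune
  N7 x:[73/2,52] y:[27,40] z:[38,73] -> hit [38,40], descend [3, 6]
    N3 x:[73/2,83/2] y:[27,79/2] z:[38,60] -> hit [38,79/2], descend [10, 11]
      N10 x:[73/2,83/2] y:[27,79/2] z:[48,60] -> miss, prune
      N11 x:[77/2,79/2] y:[77/2,79/2] z:[38,40] -> hit [77/2,79/2] leaf, test {P0@t=77/2}
    N6 x:[47,52] y:[28,40] z:[58,73] -> miss, prune

7 AABB tests over nodes [0, 2, 7, 3, 10, 11, 6]; 1 leaf entered; closest P0.

== RESULT ==
[0, 2, 7, 3, 10, 11, 6]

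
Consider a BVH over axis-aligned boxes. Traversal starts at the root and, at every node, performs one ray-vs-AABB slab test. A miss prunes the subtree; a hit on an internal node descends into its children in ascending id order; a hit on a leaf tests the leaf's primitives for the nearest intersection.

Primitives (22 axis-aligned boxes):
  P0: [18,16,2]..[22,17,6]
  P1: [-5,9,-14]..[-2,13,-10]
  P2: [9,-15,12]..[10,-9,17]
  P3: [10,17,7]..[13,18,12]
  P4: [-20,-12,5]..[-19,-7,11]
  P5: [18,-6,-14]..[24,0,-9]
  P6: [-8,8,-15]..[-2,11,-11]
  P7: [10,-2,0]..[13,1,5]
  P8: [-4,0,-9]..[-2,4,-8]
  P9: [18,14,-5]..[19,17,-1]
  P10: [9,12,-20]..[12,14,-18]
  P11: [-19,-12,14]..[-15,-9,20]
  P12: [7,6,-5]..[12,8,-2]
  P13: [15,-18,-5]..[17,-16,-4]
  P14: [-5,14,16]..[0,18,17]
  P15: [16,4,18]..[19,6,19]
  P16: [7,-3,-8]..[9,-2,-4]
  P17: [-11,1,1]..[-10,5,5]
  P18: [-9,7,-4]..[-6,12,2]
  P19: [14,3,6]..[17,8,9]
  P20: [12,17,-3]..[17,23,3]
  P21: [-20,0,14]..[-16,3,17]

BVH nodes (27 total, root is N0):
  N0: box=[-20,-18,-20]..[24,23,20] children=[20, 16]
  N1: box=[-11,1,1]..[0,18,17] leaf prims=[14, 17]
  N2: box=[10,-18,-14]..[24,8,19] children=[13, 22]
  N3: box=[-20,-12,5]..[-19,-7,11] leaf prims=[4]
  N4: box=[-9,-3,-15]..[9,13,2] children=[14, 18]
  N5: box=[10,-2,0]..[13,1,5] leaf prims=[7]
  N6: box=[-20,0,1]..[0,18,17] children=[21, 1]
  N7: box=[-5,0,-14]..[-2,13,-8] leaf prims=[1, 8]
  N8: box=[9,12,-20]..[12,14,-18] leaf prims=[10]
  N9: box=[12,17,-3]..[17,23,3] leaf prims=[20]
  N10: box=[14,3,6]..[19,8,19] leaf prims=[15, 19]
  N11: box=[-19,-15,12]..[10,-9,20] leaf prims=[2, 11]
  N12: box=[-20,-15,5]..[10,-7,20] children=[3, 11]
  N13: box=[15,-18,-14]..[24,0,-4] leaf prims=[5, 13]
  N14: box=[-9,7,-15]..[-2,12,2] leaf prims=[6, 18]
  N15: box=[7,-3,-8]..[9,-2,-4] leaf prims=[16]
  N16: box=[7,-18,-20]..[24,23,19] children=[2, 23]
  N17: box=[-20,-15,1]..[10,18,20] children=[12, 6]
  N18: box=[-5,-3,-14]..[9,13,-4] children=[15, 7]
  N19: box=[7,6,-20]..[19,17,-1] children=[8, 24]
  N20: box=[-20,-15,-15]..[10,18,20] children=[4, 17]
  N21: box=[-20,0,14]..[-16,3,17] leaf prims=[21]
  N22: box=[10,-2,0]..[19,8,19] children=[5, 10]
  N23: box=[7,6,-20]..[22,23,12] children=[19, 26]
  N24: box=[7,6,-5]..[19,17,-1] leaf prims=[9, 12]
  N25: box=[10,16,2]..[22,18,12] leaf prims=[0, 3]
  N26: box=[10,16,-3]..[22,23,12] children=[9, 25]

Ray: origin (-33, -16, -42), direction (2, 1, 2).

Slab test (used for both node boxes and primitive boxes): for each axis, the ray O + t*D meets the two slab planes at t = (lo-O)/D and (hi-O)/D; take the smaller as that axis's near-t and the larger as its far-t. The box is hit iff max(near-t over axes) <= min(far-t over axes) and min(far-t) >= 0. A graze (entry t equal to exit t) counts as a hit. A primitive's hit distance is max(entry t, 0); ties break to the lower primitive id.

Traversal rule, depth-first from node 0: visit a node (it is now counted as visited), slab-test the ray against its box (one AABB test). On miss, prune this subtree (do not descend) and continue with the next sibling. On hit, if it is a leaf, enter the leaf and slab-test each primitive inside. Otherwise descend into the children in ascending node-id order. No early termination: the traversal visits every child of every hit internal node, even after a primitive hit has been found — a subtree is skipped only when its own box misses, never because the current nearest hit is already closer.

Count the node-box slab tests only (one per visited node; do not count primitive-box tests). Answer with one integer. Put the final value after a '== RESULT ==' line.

Trace the traversal:
N0 x:[13/2,57/2] y:[-2,39] z:[11,31] -> hit [11,57/2], descend [16, 20]
  N16 x:[20,57/2] y:[-2,39] z:[11,61/2] -> hit [20,57/2], descend [2, 23]
    N2 x:[43/2,57/2] y:[-2,24] z:[14,61/2] -> hit [43/2,24], descend [13, 22]
      N13 x:[24,57/2] y:[-2,16] z:[14,19] -> miss, prune
      N22 x:[43/2,26] y:[14,24] z:[21,61/2] -> hit [43/2,24], descend [5, 10]
        N5 x:[43/2,23] y:[14,17] z:[21,47/2] -> miss, prune
        N10 x:[47/2,26] y:[19,24] z:[24,61/2] -> hit [24,24] leaf, test {P15(miss), P19@t=24}
    N23 x:[20,55/2] y:[22,39] z:[11,27] -> hit [22,27], descend [19, 26]
      N19 x:[20,26] y:[22,33] z:[11,41/2] -> miss, prune
      N26 x:[43/2,55/2] y:[32,39] z:[39/2,27] -> miss, prune
  N20 x:[13/2,43/2] y:[1,34] z:[27/2,31] -> hit [27/2,43/2], descend [4, 17]
    N4 x:[12,21] y:[13,29] z:[27/2,22] -> hit [27/2,21], descend [14, 18]
      N14 x:[12,31/2] y:[23,28] z:[27/2,22] -> miss, prune
      N18 x:[14,21] y:[13,29] z:[14,19] -> hit [14,19], descend [7, 15]
        N7 x:[14,31/2] y:[16,29] z:[14,17] -> miss, prune
        N15 x:[20,21] y:[13,14] z:[17,19] -> miss, prune
    N17 x:[13/2,43/2] y:[1,34] z:[43/2,31] -> hit [43/2,43/2], descend [6, 12]
      N6 x:[13/2,33/2] y:[16,34] z:[43/2,59/2] -> miss, prune
      N12 x:[13/2,43/2] y:[1,9] z:[47/2,31] -> miss, prune

Visited [0, 16, 2, 13, 22, 5, 10, 23, 19, 26, 20, 4, 14, 18, 7, 15, 17, 6, 12]. Tests: 19 box, 1 leaf. Nearest: P19.

== RESULT ==
19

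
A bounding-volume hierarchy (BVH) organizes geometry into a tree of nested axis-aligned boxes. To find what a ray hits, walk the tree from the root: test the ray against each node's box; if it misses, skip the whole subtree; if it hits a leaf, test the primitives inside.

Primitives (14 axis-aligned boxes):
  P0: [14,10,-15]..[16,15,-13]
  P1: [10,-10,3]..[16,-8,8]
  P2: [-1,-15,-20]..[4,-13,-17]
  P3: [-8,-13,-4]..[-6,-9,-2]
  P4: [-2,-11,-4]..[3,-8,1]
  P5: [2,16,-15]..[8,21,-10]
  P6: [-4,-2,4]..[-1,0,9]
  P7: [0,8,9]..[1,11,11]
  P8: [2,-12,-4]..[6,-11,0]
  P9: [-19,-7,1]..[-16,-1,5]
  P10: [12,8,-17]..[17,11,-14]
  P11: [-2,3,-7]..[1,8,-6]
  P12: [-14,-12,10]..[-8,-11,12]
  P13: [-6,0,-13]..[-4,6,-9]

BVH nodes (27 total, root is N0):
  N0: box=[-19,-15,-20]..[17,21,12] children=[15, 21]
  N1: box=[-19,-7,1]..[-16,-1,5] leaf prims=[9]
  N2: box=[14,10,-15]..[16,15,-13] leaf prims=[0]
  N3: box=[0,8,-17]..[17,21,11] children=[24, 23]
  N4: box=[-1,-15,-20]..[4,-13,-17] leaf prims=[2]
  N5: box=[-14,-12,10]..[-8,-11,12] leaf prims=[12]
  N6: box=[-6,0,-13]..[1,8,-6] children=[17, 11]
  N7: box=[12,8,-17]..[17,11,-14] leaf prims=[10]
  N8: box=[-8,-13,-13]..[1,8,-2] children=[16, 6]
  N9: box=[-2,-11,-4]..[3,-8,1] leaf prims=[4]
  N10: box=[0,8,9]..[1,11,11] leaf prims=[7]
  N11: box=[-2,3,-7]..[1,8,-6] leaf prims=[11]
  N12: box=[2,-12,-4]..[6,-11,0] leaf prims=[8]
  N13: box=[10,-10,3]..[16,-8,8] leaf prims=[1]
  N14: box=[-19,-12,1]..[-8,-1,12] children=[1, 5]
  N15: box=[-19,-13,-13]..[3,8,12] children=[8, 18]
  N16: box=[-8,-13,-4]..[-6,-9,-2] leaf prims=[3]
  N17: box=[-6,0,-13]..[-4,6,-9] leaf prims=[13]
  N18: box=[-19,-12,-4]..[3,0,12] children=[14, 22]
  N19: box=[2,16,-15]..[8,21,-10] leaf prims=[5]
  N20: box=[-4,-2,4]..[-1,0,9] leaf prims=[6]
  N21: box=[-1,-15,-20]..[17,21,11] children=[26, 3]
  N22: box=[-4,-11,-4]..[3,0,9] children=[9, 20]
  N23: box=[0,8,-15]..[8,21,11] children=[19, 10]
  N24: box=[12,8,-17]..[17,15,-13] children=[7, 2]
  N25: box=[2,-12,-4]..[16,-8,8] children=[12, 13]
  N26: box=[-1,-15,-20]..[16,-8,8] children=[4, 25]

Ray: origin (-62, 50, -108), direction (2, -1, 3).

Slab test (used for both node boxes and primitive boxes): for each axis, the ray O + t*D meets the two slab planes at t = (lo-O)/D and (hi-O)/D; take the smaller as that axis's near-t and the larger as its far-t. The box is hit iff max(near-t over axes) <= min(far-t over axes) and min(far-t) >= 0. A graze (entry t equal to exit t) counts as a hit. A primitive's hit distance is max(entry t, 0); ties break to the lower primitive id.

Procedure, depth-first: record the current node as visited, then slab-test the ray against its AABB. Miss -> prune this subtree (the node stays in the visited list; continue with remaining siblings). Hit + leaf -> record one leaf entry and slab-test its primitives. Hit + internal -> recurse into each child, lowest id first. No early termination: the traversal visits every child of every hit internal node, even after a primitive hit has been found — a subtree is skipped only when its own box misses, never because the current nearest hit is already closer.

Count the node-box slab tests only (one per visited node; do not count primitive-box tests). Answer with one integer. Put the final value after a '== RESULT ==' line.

Traverse from the root:
N0 x:[43/2,79/2] y:[29,65] z:[88/3,40] -> hit [88/3,79/2], descend [15, 21]
  N15 x:[43/2,65/2] y:[42,63] z:[95/3,40] -> miss, prune
  N21 x:[61/2,79/2] y:[29,65] z:[88/3,119/3] -> hit [61/2,79/2], descend [3, 26]
    N3 x:[31,79/2] y:[29,42] z:[91/3,119/3] -> hit [31,79/2], descend [23, 24]
      N23 x:[31,35] y:[29,42] z:[31,119/3] -> hit [31,35], descend [10, 19]
        N10 x:[31,63/2] y:[39,42] z:[39,119/3] -> miss, prune
        N19 x:[32,35] y:[29,34] z:[31,98/3] -> hit [32,98/3] leaf, test {P5@t=32}
      N24 x:[37,79/2] y:[35,42] z:[91/3,95/3] -> miss, prune
    N26 x:[61/2,39] y:[58,65] z:[88/3,116/3] -> miss, prune

Visited [0, 15, 21, 3, 23, 10, 19, 24, 26]. Tests: 9 box, 1 leaf. Nearest: P5.

== RESULT ==
9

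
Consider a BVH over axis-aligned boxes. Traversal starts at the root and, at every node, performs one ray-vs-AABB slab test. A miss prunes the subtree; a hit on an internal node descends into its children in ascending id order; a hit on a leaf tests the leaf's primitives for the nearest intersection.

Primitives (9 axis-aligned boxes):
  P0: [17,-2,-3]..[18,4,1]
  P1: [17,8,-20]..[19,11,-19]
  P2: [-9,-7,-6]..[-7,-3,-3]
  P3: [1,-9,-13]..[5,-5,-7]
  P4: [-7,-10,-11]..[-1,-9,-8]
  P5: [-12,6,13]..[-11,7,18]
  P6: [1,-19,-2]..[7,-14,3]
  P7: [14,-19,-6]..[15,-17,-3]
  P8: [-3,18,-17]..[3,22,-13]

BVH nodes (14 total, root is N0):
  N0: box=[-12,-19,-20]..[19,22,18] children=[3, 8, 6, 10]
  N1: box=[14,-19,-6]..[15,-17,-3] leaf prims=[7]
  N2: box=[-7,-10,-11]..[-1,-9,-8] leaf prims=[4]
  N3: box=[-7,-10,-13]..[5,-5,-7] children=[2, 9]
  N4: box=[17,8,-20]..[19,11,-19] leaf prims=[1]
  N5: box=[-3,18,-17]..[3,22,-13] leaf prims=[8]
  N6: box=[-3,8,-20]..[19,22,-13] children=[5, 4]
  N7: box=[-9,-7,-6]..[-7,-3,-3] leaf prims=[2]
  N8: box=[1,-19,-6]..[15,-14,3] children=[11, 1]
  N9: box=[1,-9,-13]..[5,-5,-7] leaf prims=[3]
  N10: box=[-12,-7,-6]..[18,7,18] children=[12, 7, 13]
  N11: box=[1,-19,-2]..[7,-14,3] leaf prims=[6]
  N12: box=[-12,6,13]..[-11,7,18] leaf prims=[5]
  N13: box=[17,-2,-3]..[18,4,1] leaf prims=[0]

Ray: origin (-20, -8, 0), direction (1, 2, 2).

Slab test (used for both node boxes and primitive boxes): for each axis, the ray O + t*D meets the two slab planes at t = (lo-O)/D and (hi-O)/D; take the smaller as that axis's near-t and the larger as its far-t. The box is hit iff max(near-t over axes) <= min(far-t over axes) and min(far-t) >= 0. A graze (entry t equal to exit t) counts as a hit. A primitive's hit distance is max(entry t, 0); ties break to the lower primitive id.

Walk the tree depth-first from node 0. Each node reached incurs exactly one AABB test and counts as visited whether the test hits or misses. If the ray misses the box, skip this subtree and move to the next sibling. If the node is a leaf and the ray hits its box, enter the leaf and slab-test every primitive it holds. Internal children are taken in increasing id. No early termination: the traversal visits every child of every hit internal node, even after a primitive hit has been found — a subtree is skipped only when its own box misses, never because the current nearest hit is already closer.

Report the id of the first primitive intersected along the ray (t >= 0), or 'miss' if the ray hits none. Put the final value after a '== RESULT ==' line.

Traverse from the root:
N0 x:[8,39] y:[-11/2,15] z:[-10,9] -> hit [8,9], descend [3, 6, 8, 10]
  N3 x:[13,25] y:[-1,3/2] z:[-13/2,-7/2] -> miss, prune
  N6 x:[17,39] y:[8,15] z:[-10,-13/2] -> miss, prune
  N8 x:[21,35] y:[-11/2,-3] z:[-3,3/2] -> miss, prune
  N10 x:[8,38] y:[1/2,15/2] z:[-3,9] -> miss, prune

5 AABB tests over nodes [0, 3, 6, 8, 10]; 0 leaves entered; closest miss.

== RESULT ==
miss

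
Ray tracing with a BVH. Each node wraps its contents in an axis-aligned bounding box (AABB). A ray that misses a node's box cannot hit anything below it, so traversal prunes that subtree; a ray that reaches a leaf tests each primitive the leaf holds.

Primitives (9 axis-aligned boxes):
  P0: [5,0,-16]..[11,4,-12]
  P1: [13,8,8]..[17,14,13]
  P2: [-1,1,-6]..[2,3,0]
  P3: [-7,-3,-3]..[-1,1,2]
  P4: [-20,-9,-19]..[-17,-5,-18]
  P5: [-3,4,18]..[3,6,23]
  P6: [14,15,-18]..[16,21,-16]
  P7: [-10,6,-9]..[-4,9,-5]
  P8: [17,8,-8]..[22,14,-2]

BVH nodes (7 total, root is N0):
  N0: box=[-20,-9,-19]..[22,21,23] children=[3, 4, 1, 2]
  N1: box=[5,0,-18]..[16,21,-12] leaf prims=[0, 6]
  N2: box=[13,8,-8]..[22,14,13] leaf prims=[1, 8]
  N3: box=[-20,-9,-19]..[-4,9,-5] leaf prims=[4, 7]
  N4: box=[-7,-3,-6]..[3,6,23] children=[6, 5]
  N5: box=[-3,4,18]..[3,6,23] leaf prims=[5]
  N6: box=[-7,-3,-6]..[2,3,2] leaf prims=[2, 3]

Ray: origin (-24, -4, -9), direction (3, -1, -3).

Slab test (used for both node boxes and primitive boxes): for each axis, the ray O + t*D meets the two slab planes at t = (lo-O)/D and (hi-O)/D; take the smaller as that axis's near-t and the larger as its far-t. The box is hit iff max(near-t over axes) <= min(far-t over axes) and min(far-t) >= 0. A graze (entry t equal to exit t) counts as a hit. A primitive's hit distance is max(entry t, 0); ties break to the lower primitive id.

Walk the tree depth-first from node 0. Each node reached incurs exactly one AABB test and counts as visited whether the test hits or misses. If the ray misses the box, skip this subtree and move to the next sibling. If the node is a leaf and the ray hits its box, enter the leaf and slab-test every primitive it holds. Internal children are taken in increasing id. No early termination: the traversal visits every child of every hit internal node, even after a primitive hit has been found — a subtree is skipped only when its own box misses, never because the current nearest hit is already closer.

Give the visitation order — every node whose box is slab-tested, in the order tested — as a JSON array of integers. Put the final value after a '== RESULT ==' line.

Walk:
N0 x:[4/3,46/3] y:[-25,5] z:[-32/3,10/3] -> hit [4/3,10/3], descend [1, 2, 3, 4]
  N1 x:[29/3,40/3] y:[-25,-4] z:[1,3] -> miss, prune
  N2 x:[37/3,46/3] y:[-18,-12] z:[-22/3,-1/3] -> miss, prune
  N3 x:[4/3,20/3] y:[-13,5] z:[-4/3,10/3] -> hit [4/3,10/3] leaf, test {P4(miss), P7(miss)}
  N4 x:[17/3,9] y:[-10,-1] z:[-32/3,-1] -> miss, prune

Visited [0, 1, 2, 3, 4]. Tests: 5 box, 1 leaf. Nearest: miss.

== RESULT ==
[0, 1, 2, 3, 4]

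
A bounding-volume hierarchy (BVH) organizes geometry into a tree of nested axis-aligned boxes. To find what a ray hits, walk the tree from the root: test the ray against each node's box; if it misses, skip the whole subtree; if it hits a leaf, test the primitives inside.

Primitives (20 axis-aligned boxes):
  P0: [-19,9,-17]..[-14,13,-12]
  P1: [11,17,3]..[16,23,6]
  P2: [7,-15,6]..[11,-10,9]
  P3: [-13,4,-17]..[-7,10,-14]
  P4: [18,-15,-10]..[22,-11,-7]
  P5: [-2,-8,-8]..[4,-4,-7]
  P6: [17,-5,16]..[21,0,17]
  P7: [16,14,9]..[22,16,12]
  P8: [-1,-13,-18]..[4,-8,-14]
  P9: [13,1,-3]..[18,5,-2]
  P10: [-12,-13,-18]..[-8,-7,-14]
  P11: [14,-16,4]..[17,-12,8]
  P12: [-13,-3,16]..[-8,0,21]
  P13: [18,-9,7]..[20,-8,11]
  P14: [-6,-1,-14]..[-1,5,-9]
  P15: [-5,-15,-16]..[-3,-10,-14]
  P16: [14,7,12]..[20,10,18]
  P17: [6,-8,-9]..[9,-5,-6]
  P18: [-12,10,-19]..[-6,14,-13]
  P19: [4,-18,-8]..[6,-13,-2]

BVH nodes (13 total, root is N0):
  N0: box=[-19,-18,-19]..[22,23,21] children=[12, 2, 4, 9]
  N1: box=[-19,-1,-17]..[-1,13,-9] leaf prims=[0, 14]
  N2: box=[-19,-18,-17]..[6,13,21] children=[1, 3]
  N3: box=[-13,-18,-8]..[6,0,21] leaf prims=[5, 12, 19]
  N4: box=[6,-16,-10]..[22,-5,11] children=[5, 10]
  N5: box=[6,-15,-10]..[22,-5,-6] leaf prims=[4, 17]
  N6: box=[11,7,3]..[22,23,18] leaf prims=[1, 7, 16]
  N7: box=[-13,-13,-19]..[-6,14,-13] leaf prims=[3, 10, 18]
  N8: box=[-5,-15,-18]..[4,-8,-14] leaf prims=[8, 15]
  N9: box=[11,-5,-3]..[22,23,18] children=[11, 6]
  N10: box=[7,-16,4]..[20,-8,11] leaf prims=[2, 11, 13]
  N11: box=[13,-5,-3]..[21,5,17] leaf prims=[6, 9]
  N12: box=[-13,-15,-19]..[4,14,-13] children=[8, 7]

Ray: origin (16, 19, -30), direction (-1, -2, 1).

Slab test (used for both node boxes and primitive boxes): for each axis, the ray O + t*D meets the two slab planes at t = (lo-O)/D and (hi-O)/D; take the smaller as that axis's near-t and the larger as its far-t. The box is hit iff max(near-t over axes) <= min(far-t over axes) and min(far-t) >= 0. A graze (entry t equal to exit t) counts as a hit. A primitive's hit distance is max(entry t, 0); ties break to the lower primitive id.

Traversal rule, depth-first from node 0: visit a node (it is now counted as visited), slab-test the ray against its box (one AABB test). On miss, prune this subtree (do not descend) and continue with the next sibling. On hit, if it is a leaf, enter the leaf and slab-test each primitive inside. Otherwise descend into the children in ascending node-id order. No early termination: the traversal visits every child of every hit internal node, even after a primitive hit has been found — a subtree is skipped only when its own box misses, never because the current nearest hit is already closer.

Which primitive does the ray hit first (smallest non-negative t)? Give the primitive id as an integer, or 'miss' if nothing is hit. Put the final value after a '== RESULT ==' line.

Trace the traversal:
N0 x:[-6,35] y:[-2,37/2] z:[11,51] -> hit [11,37/2], descend [2, 4, 9, 12]
  N2 x:[10,35] y:[3,37/2] z:[13,51] -> hit [13,37/2], descend [1, 3]
    N1 x:[17,35] y:[3,10] z:[13,21] -> miss, prune
    N3 x:[10,29] y:[19/2,37/2] z:[22,51] -> miss, prune
  N4 x:[-6,10] y:[12,35/2] z:[20,41] -> miss, prune
  N9 x:[-6,5] y:[-2,12] z:[27,48] -> miss, prune
  N12 x:[12,29] y:[5/2,17] z:[11,17] -> hit [12,17], descend [7, 8]
    N7 x:[22,29] y:[5/2,16] z:[11,17] -> miss, prune
    N8 x:[12,21] y:[27/2,17] z:[12,16] -> hit [27/2,16] leaf, test {P8@t=27/2, P15(miss)}

Summary -> nodes [0, 2, 1, 3, 4, 9, 12, 7, 8]; box-tests=9; leaf-entries=1; first=P8

== RESULT ==
8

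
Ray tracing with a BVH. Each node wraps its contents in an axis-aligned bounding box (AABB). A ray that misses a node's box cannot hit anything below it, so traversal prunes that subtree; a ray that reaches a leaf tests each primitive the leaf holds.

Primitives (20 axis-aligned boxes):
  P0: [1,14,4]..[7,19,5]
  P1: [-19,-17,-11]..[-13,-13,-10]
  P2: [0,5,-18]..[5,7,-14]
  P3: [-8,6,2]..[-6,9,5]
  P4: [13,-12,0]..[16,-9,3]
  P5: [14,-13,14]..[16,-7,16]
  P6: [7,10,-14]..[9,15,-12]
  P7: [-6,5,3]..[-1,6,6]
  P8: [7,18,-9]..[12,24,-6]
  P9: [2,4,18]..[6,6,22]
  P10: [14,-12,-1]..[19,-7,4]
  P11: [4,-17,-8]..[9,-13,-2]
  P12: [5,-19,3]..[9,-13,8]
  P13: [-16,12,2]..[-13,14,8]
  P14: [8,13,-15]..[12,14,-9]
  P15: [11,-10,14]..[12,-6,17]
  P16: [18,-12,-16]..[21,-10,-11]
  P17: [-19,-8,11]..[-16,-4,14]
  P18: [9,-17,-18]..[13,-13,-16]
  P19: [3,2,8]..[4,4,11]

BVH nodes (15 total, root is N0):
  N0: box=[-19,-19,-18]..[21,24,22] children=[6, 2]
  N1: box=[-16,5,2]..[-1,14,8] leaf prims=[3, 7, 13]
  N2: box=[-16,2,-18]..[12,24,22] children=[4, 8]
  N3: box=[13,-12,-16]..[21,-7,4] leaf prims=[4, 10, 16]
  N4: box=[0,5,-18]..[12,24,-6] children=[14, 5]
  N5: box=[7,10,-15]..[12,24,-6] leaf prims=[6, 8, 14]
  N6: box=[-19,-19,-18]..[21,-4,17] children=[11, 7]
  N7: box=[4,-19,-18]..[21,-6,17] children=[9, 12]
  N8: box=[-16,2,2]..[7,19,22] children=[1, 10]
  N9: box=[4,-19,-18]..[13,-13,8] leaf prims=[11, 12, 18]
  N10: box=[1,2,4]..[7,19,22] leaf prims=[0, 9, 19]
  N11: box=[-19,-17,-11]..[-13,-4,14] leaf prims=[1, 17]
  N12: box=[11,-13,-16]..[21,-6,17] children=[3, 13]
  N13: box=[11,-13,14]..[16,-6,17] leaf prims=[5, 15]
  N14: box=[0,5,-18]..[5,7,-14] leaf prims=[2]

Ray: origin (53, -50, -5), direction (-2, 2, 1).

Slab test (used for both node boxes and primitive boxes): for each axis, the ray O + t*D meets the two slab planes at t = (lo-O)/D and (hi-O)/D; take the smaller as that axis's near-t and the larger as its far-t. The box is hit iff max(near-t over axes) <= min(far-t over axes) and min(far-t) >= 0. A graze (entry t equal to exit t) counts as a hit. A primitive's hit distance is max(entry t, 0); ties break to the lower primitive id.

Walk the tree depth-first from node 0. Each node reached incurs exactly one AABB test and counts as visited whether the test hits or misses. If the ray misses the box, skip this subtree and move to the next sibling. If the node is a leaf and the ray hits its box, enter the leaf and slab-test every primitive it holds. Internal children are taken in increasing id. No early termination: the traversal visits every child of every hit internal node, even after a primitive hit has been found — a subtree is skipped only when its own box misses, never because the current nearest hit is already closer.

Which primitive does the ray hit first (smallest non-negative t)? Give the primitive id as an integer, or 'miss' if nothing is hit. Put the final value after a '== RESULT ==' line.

Walk:
N0 x:[16,36] y:[31/2,37] z:[-13,27] -> hit [16,27], descend [2, 6]
  N2 x:[41/2,69/2] y:[26,37] z:[-13,27] -> hit [26,27], descend [4, 8]
    N4 x:[41/2,53/2] y:[55/2,37] z:[-13,-1] -> miss, prune
    N8 x:[23,69/2] y:[26,69/2] z:[7,27] -> hit [26,27], descend [1, 10]
      N1 x:[27,69/2] y:[55/2,32] z:[7,13] -> miss, prune
      N10 x:[23,26] y:[26,69/2] z:[9,27] -> hit [26,26] leaf, test {P0(miss), P9(miss), P19(miss)}
  N6 x:[16,36] y:[31/2,23] z:[-13,22] -> hit [16,22], descend [7, 11]
    N7 x:[16,49/2] y:[31/2,22] z:[-13,22] -> hit [16,22], descend [9, 12]
      N9 x:[20,49/2] y:[31/2,37/2] z:[-13,13] -> miss, prune
      N12 x:[16,21] y:[37/2,22] z:[-11,22] -> hit [37/2,21], descend [3, 13]
        N3 x:[16,20] y:[19,43/2] z:[-11,9] -> miss, prune
        N13 x:[37/2,21] y:[37/2,22] z:[19,22] -> hit [19,21] leaf, test {P5@t=19, P15@t=41/2}
    N11 x:[33,36] y:[33/2,23] z:[-6,19] -> miss, prune

Summary -> nodes [0, 2, 4, 8, 1, 10, 6, 7, 9, 12, 3, 13, 11]; box-tests=13; leaf-entries=2; first=P5

== RESULT ==
5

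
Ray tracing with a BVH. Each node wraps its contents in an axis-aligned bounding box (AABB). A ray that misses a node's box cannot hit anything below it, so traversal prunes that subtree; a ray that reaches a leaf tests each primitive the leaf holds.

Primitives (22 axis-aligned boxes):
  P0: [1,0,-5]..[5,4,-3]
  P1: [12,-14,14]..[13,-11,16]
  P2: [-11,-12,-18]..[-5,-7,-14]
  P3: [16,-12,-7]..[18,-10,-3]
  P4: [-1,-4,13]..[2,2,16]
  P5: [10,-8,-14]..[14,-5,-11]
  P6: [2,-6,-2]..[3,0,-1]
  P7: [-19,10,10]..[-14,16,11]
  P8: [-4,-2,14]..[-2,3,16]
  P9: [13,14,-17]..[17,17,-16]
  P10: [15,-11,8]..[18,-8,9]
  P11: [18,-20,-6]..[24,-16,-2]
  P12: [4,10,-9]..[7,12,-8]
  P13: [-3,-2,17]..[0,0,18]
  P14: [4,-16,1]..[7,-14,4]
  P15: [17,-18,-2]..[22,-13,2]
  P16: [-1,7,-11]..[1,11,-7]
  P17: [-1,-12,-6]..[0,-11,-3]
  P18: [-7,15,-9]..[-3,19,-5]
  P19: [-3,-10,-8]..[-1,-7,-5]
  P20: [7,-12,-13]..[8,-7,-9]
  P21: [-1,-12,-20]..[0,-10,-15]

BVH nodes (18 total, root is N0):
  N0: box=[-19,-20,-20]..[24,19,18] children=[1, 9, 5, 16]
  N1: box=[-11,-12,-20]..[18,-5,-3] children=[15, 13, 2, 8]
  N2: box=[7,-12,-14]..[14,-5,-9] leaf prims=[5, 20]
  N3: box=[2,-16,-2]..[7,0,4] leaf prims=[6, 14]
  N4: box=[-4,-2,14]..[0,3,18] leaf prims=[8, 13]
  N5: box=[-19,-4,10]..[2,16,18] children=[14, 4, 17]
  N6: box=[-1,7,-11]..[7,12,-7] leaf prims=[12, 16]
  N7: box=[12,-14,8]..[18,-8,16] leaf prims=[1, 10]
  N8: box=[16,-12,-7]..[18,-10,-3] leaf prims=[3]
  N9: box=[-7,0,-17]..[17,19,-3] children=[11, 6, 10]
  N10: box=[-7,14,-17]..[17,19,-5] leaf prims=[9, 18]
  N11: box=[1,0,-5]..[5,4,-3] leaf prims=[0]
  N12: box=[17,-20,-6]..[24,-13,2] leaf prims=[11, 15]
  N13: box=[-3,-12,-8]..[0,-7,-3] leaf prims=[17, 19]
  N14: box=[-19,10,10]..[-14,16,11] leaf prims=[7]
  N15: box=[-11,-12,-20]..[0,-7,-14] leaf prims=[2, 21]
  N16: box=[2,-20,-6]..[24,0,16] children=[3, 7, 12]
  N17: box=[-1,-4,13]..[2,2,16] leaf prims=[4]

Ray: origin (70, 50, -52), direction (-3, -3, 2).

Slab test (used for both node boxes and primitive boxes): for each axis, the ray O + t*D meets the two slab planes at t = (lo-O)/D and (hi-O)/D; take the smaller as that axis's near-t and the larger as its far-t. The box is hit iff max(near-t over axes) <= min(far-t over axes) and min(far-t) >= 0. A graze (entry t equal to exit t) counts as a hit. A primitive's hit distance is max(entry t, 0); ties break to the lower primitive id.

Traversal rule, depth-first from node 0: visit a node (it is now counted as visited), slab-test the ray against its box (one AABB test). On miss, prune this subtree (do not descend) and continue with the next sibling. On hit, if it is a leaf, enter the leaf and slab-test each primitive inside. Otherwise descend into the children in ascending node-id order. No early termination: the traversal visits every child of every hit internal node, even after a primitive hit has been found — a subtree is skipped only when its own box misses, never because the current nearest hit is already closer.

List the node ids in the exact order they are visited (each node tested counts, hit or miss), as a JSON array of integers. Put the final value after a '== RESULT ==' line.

Walk:
N0 x:[46/3,89/3] y:[31/3,70/3] z:[16,35] -> hit [16,70/3], descend [1, 5, 9, 16]
  N1 x:[52/3,27] y:[55/3,62/3] z:[16,49/2] -> hit [55/3,62/3], descend [2, 8, 13, 15]
    N2 x:[56/3,21] y:[55/3,62/3] z:[19,43/2] -> hit [19,62/3] leaf, test {P5@t=19, P20@t=62/3}
    N8 x:[52/3,18] y:[20,62/3] z:[45/2,49/2] -> miss, prune
    N13 x:[70/3,73/3] y:[19,62/3] z:[22,49/2] -> miss, prune
    N15 x:[70/3,27] y:[19,62/3] z:[16,19] -> miss, prune
  N5 x:[68/3,89/3] y:[34/3,18] z:[31,35] -> miss, prune
  N9 x:[53/3,77/3] y:[31/3,50/3] z:[35/2,49/2] -> miss, prune
  N16 x:[46/3,68/3] y:[50/3,70/3] z:[23,34] -> miss, prune

Visited [0, 1, 2, 8, 13, 15, 5, 9, 16]. Tests: 9 box, 1 leaf. Nearest: P5.

== RESULT ==
[0, 1, 2, 8, 13, 15, 5, 9, 16]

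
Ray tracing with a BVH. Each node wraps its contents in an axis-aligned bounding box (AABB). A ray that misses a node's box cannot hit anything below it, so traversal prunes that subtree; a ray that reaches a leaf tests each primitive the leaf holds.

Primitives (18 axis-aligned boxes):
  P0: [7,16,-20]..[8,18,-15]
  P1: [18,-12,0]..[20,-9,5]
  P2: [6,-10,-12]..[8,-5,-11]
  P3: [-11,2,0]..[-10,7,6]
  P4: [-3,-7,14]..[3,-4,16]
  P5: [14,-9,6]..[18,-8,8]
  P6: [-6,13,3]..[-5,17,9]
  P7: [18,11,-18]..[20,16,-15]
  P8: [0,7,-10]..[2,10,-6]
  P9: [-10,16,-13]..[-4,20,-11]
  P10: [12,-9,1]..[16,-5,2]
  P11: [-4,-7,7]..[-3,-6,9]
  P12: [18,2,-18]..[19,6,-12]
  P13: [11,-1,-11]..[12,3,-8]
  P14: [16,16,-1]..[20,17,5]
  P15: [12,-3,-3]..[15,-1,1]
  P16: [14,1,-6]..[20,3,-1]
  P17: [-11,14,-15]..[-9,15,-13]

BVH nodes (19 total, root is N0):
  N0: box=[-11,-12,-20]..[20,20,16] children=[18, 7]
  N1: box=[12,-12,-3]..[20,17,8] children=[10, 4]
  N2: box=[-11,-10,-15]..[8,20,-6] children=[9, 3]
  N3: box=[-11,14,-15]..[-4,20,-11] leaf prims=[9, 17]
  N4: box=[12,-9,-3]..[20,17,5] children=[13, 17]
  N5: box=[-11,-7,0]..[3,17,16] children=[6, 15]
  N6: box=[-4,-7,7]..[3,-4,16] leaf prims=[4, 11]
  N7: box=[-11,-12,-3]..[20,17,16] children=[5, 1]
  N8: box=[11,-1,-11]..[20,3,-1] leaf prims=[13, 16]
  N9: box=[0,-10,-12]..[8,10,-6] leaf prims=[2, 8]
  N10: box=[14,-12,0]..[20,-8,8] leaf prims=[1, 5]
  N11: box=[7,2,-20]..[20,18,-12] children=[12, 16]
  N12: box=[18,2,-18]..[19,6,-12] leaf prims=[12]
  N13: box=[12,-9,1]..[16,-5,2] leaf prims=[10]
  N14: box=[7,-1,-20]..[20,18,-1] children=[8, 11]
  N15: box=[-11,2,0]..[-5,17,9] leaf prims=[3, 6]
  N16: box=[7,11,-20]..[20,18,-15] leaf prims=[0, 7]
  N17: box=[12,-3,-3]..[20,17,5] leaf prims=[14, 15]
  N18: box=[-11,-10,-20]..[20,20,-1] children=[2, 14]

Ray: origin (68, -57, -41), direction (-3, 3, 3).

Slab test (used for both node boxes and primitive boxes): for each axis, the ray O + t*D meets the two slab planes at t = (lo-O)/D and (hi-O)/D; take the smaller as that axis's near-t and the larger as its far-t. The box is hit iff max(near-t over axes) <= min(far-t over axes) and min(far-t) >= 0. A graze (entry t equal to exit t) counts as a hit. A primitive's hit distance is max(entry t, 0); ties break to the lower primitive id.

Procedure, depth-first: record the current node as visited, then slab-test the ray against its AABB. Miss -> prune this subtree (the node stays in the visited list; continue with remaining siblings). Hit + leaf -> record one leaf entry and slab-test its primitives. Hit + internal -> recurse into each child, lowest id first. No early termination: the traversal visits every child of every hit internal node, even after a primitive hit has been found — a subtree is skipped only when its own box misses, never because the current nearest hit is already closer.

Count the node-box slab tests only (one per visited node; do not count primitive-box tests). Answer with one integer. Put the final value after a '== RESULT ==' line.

Walk:
N0 x:[16,79/3] y:[15,77/3] z:[7,19] -> hit [16,19], descend [7, 18]
  N7 x:[16,79/3] y:[15,74/3] z:[38/3,19] -> hit [16,19], descend [1, 5]
    N1 x:[16,56/3] y:[15,74/3] z:[38/3,49/3] -> hit [16,49/3], descend [4, 10]
      N4 x:[16,56/3] y:[16,74/3] z:[38/3,46/3] -> miss, prune
      N10 x:[16,18] y:[15,49/3] z:[41/3,49/3] -> hit [16,49/3] leaf, test {P1(miss), P5(miss)}
    N5 x:[65/3,79/3] y:[50/3,74/3] z:[41/3,19] -> miss, prune
  N18 x:[16,79/3] y:[47/3,77/3] z:[7,40/3] -> miss, prune

Summary -> nodes [0, 7, 1, 4, 10, 5, 18]; box-tests=7; leaf-entries=1; first=miss

== RESULT ==
7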